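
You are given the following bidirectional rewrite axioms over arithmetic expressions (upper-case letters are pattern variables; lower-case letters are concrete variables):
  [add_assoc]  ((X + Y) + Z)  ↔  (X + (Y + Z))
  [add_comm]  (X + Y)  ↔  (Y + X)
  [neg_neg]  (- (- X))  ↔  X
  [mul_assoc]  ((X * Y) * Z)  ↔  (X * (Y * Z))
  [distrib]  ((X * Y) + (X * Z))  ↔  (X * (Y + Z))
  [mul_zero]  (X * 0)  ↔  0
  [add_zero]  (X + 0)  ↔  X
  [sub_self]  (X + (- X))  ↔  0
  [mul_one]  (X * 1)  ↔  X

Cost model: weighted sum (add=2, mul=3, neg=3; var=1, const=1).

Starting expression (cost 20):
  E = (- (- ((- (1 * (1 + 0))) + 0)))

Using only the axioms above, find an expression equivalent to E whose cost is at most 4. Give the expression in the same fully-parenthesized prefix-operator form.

step 1: add_zero (→) rewrites ((- (1 * (1 + 0))) + 0) into (- (1 * (1 + 0))), now (- (- (- (1 * (1 + 0)))))
step 2: neg_neg (→) rewrites (- (- (1 * (1 + 0)))) into (1 * (1 + 0)), now (- (1 * (1 + 0)))
step 3: add_zero (→) rewrites (1 + 0) into 1, now (- (1 * 1))
step 4: mul_one (→) rewrites (1 * 1) into 1, reaching cost 4 (bound 4)

(- 1)   [cost 4]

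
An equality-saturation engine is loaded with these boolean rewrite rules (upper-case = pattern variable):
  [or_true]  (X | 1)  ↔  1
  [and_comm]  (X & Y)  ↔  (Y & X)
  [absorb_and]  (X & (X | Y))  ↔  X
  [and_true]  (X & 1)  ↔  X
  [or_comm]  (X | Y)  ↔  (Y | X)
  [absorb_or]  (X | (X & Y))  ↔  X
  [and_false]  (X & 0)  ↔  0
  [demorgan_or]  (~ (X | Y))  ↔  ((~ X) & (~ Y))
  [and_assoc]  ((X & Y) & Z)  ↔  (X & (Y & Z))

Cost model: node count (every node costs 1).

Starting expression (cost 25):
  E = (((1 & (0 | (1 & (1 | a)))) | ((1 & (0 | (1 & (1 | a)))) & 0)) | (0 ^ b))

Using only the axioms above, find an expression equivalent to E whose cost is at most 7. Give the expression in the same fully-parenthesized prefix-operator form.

step 1: absorb_or (→) rewrites ((1 & (0 | (1 & (1 | a)))) | ((1 & (0 | (1 & (1 | a)))) & 0)) into (1 & (0 | (1 & (1 | a)))), now ((1 & (0 | (1 & (1 | a)))) | (0 ^ b))
step 2: absorb_and (→) rewrites (1 & (1 | a)) into 1, now ((1 & (0 | 1)) | (0 ^ b))
step 3: or_true (→) rewrites (0 | 1) into 1, reaching cost 7 (bound 7)

((1 & 1) | (0 ^ b))   [cost 7]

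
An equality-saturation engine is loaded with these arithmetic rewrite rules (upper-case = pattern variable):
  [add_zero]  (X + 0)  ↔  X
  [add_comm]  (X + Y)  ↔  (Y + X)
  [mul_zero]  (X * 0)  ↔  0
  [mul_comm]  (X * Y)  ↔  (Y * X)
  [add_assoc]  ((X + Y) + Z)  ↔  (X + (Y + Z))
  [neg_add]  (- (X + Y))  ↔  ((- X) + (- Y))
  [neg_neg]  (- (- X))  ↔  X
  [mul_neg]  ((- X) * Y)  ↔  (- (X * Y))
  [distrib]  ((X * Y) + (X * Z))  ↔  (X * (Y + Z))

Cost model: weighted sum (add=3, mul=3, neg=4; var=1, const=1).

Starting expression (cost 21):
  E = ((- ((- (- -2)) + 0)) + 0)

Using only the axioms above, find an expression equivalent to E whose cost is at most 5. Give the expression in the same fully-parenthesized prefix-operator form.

step 1: add_zero (→) rewrites ((- ((- (- -2)) + 0)) + 0) into (- ((- (- -2)) + 0))
step 2: neg_neg (→) rewrites (- (- -2)) into -2, now (- (-2 + 0))
step 3: add_zero (→) rewrites (-2 + 0) into -2, reaching cost 5 (bound 5)

(- -2)   [cost 5]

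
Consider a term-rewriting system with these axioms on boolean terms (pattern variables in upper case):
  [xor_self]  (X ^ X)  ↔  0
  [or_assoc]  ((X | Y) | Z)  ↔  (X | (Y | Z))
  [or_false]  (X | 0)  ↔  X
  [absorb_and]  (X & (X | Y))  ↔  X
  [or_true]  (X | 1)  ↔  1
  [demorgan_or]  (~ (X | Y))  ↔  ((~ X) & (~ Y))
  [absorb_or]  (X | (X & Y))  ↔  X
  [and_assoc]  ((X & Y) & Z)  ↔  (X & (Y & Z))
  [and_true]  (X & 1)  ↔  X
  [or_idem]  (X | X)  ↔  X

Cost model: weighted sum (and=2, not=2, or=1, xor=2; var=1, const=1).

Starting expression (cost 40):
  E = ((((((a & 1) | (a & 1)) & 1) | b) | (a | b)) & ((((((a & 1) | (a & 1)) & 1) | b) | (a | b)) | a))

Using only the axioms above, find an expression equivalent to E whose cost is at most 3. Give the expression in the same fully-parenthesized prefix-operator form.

step 1: absorb_and (→) rewrites ((((((a & 1) | (a & 1)) & 1) | b) | (a | b)) & ((((((a & 1) | (a & 1)) & 1) | b) | (a | b)) | a)) into (((((a & 1) | (a & 1)) & 1) | b) | (a | b))
step 2: or_idem (→) rewrites ((a & 1) | (a & 1)) into (a & 1), now ((((a & 1) & 1) | b) | (a | b))
step 3: and_true (→) rewrites (a & 1) into a, now (((a & 1) | b) | (a | b))
step 4: and_true (→) rewrites (a & 1) into a, now ((a | b) | (a | b))
step 5: or_idem (→) rewrites ((a | b) | (a | b)) into (a | b), reaching cost 3 (bound 3)

(a | b)   [cost 3]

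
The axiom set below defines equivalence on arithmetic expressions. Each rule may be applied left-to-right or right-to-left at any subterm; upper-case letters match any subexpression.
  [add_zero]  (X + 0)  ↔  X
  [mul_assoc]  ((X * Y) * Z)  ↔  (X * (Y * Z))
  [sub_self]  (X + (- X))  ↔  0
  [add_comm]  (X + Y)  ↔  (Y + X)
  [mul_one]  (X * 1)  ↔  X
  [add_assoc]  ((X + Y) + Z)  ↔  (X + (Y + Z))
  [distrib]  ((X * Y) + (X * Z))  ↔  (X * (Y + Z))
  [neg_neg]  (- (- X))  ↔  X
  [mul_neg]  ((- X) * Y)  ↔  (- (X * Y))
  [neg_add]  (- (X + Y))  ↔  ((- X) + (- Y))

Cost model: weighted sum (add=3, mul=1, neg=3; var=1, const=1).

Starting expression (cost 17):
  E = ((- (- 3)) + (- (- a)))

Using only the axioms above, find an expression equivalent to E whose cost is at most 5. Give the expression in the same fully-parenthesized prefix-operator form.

(1) (- (- 3))  =[neg_neg →]=  3    ⊢ (3 + (- (- a)))
(2) (- (- a))  =[neg_neg →]=  a    ⊢ cost 5, within 5

(3 + a)   [cost 5]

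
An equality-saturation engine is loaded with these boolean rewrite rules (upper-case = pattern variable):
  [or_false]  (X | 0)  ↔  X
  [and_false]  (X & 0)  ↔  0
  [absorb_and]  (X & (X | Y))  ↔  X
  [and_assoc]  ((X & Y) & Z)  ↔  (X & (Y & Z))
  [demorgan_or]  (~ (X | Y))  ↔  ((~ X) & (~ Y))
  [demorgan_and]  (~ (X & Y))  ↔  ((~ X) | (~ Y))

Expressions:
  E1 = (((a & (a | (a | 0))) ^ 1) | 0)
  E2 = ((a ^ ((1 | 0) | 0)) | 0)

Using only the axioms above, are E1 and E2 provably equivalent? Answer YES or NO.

(1) (a | 0)  =[or_false →]=  a    ⊢ (((a & (a | a)) ^ 1) | 0)
(2) (((a & (a | a)) ^ 1) | 0)  =[or_false →]=  ((a & (a | a)) ^ 1)
(3) (a & (a | a))  =[absorb_and →]=  a    ⊢ (a ^ 1)
(4) 1  =[or_false ←]=  (1 | 0)    ⊢ (a ^ (1 | 0))
(5) 1  =[or_false ←]=  (1 | 0)    ⊢ (a ^ ((1 | 0) | 0))
(6) (a ^ ((1 | 0) | 0))  =[or_false ←]=  ((a ^ ((1 | 0) | 0)) | 0)    ⊢ E2

YES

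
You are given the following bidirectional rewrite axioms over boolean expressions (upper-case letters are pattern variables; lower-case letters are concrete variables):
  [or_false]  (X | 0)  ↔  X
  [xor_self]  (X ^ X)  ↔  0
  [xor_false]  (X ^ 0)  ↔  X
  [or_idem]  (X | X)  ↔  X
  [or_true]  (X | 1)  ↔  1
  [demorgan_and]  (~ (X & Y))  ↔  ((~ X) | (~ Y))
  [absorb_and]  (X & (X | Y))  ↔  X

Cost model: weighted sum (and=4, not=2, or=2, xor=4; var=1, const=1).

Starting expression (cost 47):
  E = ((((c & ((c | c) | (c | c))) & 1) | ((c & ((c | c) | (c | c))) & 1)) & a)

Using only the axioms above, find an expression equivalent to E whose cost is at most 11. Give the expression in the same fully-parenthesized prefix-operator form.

1. [or_idem →] (((c & ((c | c) | (c | c))) & 1) | ((c & ((c | c) | (c | c))) & 1))  →  ((c & ((c | c) | (c | c))) & 1);  E = (((c & ((c | c) | (c | c))) & 1) & a)
2. [or_idem →] ((c | c) | (c | c))  →  (c | c);  E = (((c & (c | c)) & 1) & a)
3. [absorb_and →] (c & (c | c))  →  c;  cost 11 ≤ 11, done

((c & 1) & a)   [cost 11]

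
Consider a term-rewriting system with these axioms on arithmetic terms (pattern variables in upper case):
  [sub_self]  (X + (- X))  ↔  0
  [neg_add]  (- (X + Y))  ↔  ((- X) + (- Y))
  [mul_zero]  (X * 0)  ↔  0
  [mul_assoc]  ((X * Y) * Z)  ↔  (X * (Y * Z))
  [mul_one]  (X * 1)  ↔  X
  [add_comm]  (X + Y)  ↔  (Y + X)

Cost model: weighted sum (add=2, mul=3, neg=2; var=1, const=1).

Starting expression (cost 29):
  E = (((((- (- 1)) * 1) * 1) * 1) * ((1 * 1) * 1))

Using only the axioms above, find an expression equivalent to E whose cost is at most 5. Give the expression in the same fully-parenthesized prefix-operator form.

(1) (((- (- 1)) * 1) * 1)  =[mul_one →]=  ((- (- 1)) * 1)    ⊢ ((((- (- 1)) * 1) * 1) * ((1 * 1) * 1))
(2) ((- (- 1)) * 1)  =[mul_one →]=  (- (- 1))    ⊢ (((- (- 1)) * 1) * ((1 * 1) * 1))
(3) ((1 * 1) * 1)  =[mul_one →]=  (1 * 1)    ⊢ (((- (- 1)) * 1) * (1 * 1))
(4) ((- (- 1)) * 1)  =[mul_one →]=  (- (- 1))    ⊢ ((- (- 1)) * (1 * 1))
(5) (1 * 1)  =[mul_one →]=  1    ⊢ ((- (- 1)) * 1)
(6) ((- (- 1)) * 1)  =[mul_one →]=  (- (- 1))    ⊢ cost 5, within 5

(- (- 1))   [cost 5]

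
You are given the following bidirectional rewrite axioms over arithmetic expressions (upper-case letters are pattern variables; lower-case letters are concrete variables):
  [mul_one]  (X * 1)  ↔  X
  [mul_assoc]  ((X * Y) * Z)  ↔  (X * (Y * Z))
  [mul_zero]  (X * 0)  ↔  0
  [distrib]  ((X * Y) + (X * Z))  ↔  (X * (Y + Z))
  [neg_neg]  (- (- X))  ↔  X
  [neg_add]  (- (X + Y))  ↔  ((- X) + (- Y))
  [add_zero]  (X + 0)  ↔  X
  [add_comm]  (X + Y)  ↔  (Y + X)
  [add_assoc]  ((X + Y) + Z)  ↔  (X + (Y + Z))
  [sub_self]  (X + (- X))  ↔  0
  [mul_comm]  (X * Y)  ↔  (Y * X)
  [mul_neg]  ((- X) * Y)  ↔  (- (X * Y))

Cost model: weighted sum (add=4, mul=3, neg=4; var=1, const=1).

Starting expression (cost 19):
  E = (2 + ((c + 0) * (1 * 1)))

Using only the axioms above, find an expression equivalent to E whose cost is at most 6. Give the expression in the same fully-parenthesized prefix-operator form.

(2 + c)   [cost 6]

(1) (1 * 1)  =[mul_one →]=  1    ⊢ (2 + ((c + 0) * 1))
(2) ((c + 0) * 1)  =[mul_one →]=  (c + 0)    ⊢ (2 + (c + 0))
(3) (c + 0)  =[add_zero →]=  c    ⊢ cost 6, within 6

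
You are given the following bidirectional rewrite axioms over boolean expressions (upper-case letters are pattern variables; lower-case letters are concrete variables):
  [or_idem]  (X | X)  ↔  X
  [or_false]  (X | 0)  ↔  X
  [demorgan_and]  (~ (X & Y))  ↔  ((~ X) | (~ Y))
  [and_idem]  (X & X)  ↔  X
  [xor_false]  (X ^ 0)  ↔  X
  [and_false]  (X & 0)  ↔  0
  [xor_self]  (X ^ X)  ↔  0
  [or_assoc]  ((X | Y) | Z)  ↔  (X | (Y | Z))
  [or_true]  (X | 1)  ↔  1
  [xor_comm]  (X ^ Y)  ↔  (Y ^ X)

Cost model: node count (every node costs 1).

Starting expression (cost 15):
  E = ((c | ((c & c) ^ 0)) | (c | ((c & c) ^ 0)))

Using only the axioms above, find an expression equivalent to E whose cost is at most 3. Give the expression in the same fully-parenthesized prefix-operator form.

(c | c)   [cost 3]

step 1: or_idem (→) rewrites ((c | ((c & c) ^ 0)) | (c | ((c & c) ^ 0))) into (c | ((c & c) ^ 0))
step 2: xor_false (→) rewrites ((c & c) ^ 0) into (c & c), now (c | (c & c))
step 3: and_idem (→) rewrites (c & c) into c, reaching cost 3 (bound 3)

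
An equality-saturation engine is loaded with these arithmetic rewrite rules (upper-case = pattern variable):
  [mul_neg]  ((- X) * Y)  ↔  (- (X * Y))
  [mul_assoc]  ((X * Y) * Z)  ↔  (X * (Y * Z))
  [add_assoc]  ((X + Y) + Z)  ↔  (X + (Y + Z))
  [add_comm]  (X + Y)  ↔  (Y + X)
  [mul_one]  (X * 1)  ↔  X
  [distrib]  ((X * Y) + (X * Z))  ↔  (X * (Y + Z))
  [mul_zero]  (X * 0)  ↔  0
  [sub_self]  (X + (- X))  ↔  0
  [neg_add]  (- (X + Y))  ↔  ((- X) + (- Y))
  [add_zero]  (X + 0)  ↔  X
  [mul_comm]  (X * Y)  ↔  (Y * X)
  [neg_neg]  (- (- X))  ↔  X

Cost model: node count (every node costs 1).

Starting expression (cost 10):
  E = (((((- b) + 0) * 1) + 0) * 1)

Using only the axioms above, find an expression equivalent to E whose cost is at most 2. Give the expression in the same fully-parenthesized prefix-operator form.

(- b)   [cost 2]

step 1: add_zero (→) rewrites ((- b) + 0) into (- b), now ((((- b) * 1) + 0) * 1)
step 2: mul_one (→) rewrites ((- b) * 1) into (- b), now (((- b) + 0) * 1)
step 3: add_zero (→) rewrites ((- b) + 0) into (- b), now ((- b) * 1)
step 4: mul_one (→) rewrites ((- b) * 1) into (- b), reaching cost 2 (bound 2)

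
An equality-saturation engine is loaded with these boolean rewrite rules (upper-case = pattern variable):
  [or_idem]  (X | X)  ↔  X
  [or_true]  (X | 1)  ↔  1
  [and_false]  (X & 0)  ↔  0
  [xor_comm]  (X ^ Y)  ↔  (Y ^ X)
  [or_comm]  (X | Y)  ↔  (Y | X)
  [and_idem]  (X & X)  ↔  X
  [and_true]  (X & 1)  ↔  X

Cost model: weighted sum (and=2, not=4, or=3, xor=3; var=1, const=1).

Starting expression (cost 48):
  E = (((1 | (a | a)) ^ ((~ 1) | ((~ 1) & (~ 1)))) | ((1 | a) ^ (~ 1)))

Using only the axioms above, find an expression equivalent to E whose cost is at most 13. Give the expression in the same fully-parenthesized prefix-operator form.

((1 | a) ^ (~ 1))   [cost 13]

1. [and_idem →] ((~ 1) & (~ 1))  →  (~ 1);  E = (((1 | (a | a)) ^ ((~ 1) | (~ 1))) | ((1 | a) ^ (~ 1)))
2. [or_idem →] (a | a)  →  a;  E = (((1 | a) ^ ((~ 1) | (~ 1))) | ((1 | a) ^ (~ 1)))
3. [or_idem →] ((~ 1) | (~ 1))  →  (~ 1);  E = (((1 | a) ^ (~ 1)) | ((1 | a) ^ (~ 1)))
4. [or_idem →] (((1 | a) ^ (~ 1)) | ((1 | a) ^ (~ 1)))  →  ((1 | a) ^ (~ 1));  cost 13 ≤ 13, done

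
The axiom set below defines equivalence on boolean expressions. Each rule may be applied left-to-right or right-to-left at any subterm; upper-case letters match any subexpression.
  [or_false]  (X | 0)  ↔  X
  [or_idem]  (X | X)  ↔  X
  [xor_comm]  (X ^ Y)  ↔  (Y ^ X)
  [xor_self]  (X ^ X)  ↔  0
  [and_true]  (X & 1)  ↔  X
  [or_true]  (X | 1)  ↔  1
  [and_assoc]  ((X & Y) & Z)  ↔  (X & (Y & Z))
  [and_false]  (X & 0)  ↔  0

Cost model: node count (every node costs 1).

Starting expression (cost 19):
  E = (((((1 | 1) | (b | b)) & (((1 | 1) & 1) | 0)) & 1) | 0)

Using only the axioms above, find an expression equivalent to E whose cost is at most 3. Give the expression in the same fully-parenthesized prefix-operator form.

(1 | b)   [cost 3]

(1) ((((1 | 1) | (b | b)) & (((1 | 1) & 1) | 0)) & 1)  =[and_true →]=  (((1 | 1) | (b | b)) & (((1 | 1) & 1) | 0))    ⊢ ((((1 | 1) | (b | b)) & (((1 | 1) & 1) | 0)) | 0)
(2) (1 | 1)  =[or_idem →]=  1    ⊢ ((((1 | 1) | (b | b)) & ((1 & 1) | 0)) | 0)
(3) (b | b)  =[or_idem →]=  b    ⊢ ((((1 | 1) | b) & ((1 & 1) | 0)) | 0)
(4) ((((1 | 1) | b) & ((1 & 1) | 0)) | 0)  =[or_false →]=  (((1 | 1) | b) & ((1 & 1) | 0))
(5) (1 & 1)  =[and_true →]=  1    ⊢ (((1 | 1) | b) & (1 | 0))
(6) (1 | 0)  =[or_false →]=  1    ⊢ (((1 | 1) | b) & 1)
(7) (((1 | 1) | b) & 1)  =[and_true →]=  ((1 | 1) | b)
(8) (1 | 1)  =[or_true →]=  1    ⊢ cost 3, within 3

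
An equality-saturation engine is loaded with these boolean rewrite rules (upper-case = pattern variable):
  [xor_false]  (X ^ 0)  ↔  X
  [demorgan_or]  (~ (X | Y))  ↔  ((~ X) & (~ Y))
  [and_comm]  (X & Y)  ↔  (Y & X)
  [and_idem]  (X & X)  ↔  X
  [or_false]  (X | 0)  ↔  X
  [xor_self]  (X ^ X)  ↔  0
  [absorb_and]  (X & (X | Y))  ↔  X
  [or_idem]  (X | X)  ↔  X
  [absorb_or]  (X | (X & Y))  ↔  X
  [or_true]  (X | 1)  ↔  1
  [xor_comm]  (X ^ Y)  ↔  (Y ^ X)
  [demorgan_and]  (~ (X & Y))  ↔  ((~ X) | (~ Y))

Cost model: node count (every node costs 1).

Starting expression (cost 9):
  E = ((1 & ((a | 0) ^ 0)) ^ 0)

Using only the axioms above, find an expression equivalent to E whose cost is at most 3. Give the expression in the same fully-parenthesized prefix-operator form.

(1) ((a | 0) ^ 0)  =[xor_false →]=  (a | 0)    ⊢ ((1 & (a | 0)) ^ 0)
(2) (a | 0)  =[or_false →]=  a    ⊢ ((1 & a) ^ 0)
(3) ((1 & a) ^ 0)  =[xor_false →]=  (1 & a)    ⊢ cost 3, within 3

(1 & a)   [cost 3]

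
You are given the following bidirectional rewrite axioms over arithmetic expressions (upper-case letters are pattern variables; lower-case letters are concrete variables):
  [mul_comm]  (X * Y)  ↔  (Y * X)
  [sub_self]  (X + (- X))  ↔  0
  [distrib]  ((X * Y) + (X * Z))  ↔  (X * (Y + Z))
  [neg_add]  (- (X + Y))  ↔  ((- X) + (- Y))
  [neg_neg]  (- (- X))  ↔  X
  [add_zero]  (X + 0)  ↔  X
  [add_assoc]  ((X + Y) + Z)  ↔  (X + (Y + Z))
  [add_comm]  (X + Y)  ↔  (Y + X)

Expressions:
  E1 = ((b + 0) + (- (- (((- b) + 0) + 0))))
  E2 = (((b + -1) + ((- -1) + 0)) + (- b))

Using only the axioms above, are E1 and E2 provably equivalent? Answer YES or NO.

YES

1. [add_zero →] ((- b) + 0)  →  (- b);  E1 = ((b + 0) + (- (- ((- b) + 0))))
2. [add_zero →] ((- b) + 0)  →  (- b);  E1 = ((b + 0) + (- (- (- b))))
3. [neg_neg →] (- (- (- b)))  →  (- b);  E1 = ((b + 0) + (- b))
4. [sub_self ←] 0  →  (-1 + (- -1));  E1 = ((b + (-1 + (- -1))) + (- b))
5. [add_assoc ←] (b + (-1 + (- -1)))  →  ((b + -1) + (- -1));  E1 = (((b + -1) + (- -1)) + (- b))
6. [add_zero ←] (- -1)  →  ((- -1) + 0);  this is E2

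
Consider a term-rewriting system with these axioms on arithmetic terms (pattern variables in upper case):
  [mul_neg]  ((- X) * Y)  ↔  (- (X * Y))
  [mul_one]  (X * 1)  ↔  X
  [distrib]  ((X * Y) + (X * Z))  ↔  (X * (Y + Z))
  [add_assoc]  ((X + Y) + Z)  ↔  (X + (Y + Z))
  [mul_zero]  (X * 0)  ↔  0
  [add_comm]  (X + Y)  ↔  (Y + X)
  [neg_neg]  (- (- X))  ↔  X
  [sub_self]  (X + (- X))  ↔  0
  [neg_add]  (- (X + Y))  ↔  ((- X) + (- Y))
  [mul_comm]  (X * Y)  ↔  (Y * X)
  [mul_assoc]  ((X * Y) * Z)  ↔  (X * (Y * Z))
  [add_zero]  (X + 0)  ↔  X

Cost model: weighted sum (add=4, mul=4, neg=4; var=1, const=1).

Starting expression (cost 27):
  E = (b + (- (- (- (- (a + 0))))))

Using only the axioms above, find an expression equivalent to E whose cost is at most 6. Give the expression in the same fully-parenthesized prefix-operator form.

step 1: add_zero (→) rewrites (a + 0) into a, now (b + (- (- (- (- a)))))
step 2: neg_neg (→) rewrites (- (- a)) into a, now (b + (- (- a)))
step 3: neg_neg (→) rewrites (- (- a)) into a, reaching cost 6 (bound 6)

(b + a)   [cost 6]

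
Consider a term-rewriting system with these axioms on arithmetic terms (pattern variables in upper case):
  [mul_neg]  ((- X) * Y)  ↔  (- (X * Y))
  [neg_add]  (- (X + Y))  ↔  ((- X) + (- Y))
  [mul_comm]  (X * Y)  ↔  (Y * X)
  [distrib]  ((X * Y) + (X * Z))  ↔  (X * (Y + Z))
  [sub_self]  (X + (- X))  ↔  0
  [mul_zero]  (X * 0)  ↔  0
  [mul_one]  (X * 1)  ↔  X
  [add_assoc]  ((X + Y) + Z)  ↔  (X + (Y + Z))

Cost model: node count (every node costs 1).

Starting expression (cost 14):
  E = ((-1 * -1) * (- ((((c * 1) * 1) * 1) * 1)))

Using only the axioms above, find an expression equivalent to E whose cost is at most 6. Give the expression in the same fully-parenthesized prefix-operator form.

((-1 * -1) * (- c))   [cost 6]

step 1: mul_one (→) rewrites (c * 1) into c, now ((-1 * -1) * (- (((c * 1) * 1) * 1)))
step 2: mul_one (→) rewrites (c * 1) into c, now ((-1 * -1) * (- ((c * 1) * 1)))
step 3: mul_one (→) rewrites ((c * 1) * 1) into (c * 1), now ((-1 * -1) * (- (c * 1)))
step 4: mul_one (→) rewrites (c * 1) into c, reaching cost 6 (bound 6)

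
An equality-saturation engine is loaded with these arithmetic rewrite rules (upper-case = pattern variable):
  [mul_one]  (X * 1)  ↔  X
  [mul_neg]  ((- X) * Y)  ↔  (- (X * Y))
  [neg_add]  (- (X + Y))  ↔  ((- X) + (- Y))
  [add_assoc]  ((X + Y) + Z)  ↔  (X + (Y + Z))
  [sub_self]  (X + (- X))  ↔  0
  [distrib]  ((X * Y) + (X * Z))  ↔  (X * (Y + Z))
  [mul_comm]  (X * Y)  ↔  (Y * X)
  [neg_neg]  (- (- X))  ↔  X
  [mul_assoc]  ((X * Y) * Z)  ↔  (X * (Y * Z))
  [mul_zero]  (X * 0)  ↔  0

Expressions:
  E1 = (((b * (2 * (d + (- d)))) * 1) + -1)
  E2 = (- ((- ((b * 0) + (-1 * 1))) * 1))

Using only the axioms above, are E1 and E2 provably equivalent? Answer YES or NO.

(1) (d + (- d))  =[sub_self →]=  0    ⊢ (((b * (2 * 0)) * 1) + -1)
(2) (2 * 0)  =[mul_zero →]=  0    ⊢ (((b * 0) * 1) + -1)
(3) ((b * 0) * 1)  =[mul_one →]=  (b * 0)    ⊢ ((b * 0) + -1)
(4) ((b * 0) + -1)  =[neg_neg ←]=  (- (- ((b * 0) + -1)))
(5) (- ((b * 0) + -1))  =[mul_one ←]=  ((- ((b * 0) + -1)) * 1)    ⊢ (- ((- ((b * 0) + -1)) * 1))
(6) -1  =[mul_one ←]=  (-1 * 1)    ⊢ E2

YES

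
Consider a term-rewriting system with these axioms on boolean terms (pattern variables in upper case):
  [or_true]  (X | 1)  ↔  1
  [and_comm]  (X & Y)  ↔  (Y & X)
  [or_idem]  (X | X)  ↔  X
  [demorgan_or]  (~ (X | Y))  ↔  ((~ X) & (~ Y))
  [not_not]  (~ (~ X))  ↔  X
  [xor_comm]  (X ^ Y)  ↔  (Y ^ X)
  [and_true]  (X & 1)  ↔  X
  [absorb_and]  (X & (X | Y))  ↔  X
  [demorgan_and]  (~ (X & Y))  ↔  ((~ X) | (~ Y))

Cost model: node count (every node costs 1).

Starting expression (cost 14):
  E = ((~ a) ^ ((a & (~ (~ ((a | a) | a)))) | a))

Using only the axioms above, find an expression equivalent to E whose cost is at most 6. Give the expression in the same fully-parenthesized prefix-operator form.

(1) (a | a)  =[or_idem →]=  a    ⊢ ((~ a) ^ ((a & (~ (~ (a | a)))) | a))
(2) (~ (~ (a | a)))  =[not_not →]=  (a | a)    ⊢ ((~ a) ^ ((a & (a | a)) | a))
(3) (a & (a | a))  =[absorb_and →]=  a    ⊢ cost 6, within 6

((~ a) ^ (a | a))   [cost 6]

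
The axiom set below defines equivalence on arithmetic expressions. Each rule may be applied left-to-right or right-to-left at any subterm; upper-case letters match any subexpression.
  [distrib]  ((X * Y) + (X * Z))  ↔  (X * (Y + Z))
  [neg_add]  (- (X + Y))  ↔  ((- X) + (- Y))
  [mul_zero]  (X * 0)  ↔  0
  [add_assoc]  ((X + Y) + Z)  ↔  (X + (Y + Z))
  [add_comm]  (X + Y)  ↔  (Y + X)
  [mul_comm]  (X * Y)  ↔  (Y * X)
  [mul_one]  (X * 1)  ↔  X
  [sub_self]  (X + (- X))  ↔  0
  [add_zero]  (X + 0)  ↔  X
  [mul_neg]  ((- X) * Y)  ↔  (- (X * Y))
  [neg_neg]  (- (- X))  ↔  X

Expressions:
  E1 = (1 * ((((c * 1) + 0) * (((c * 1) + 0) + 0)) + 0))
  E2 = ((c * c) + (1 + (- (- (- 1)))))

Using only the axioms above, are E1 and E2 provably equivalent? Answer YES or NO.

(1) ((((c * 1) + 0) * (((c * 1) + 0) + 0)) + 0)  =[add_zero →]=  (((c * 1) + 0) * (((c * 1) + 0) + 0))    ⊢ (1 * (((c * 1) + 0) * (((c * 1) + 0) + 0)))
(2) ((c * 1) + 0)  =[add_zero →]=  (c * 1)    ⊢ (1 * ((c * 1) * (((c * 1) + 0) + 0)))
(3) ((c * 1) * (((c * 1) + 0) + 0))  =[mul_comm →]=  ((((c * 1) + 0) + 0) * (c * 1))    ⊢ (1 * ((((c * 1) + 0) + 0) * (c * 1)))
(4) ((c * 1) + 0)  =[add_zero →]=  (c * 1)    ⊢ (1 * (((c * 1) + 0) * (c * 1)))
(5) (((c * 1) + 0) * (c * 1))  =[mul_comm →]=  ((c * 1) * ((c * 1) + 0))    ⊢ (1 * ((c * 1) * ((c * 1) + 0)))
(6) (c * 1)  =[mul_one →]=  c    ⊢ (1 * ((c * 1) * (c + 0)))
(7) (1 * ((c * 1) * (c + 0)))  =[mul_comm →]=  (((c * 1) * (c + 0)) * 1)
(8) (c * 1)  =[mul_one →]=  c    ⊢ ((c * (c + 0)) * 1)
(9) (c + 0)  =[add_zero →]=  c    ⊢ ((c * c) * 1)
(10) ((c * c) * 1)  =[mul_one →]=  (c * c)
(11) (c * c)  =[add_zero ←]=  ((c * c) + 0)
(12) 0  =[sub_self ←]=  (1 + (- 1))    ⊢ ((c * c) + (1 + (- 1)))
(13) 1  =[neg_neg ←]=  (- (- 1))    ⊢ E2

YES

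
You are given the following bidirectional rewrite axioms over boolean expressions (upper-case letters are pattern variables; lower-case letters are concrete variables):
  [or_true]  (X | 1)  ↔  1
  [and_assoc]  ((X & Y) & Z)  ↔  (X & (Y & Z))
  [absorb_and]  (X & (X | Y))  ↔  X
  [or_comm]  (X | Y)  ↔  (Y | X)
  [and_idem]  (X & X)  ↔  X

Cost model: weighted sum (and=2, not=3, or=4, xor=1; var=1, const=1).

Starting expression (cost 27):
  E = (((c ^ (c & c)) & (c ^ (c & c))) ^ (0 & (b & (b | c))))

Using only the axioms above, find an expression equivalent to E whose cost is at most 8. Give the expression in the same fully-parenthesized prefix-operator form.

((c ^ c) ^ (0 & b))   [cost 8]

1. [and_idem →] ((c ^ (c & c)) & (c ^ (c & c)))  →  (c ^ (c & c));  E = ((c ^ (c & c)) ^ (0 & (b & (b | c))))
2. [and_idem →] (c & c)  →  c;  E = ((c ^ c) ^ (0 & (b & (b | c))))
3. [absorb_and →] (b & (b | c))  →  b;  cost 8 ≤ 8, done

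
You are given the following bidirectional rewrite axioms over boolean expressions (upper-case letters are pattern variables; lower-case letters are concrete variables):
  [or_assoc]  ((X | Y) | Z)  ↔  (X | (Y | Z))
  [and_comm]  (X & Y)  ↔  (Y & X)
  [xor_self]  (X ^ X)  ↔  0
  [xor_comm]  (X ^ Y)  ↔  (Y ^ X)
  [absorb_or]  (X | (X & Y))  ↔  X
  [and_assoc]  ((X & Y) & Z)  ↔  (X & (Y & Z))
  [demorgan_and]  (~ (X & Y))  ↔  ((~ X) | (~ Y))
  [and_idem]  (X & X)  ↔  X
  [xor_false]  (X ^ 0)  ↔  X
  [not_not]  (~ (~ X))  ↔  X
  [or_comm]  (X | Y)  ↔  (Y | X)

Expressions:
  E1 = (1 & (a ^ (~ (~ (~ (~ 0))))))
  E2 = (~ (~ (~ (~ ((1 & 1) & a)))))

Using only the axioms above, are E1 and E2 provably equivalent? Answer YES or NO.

step 1: not_not (→) rewrites (~ (~ 0)) into 0, now (1 & (a ^ (~ (~ 0))))
step 2: not_not (→) rewrites (~ (~ 0)) into 0, now (1 & (a ^ 0))
step 3: xor_false (→) rewrites (a ^ 0) into a, now (1 & a)
step 4: not_not (←) rewrites (1 & a) into (~ (~ (1 & a)))
step 5: not_not (←) rewrites (~ (~ (1 & a))) into (~ (~ (~ (~ (1 & a)))))
step 6: and_idem (←) rewrites 1 into (1 & 1), which is E2

YES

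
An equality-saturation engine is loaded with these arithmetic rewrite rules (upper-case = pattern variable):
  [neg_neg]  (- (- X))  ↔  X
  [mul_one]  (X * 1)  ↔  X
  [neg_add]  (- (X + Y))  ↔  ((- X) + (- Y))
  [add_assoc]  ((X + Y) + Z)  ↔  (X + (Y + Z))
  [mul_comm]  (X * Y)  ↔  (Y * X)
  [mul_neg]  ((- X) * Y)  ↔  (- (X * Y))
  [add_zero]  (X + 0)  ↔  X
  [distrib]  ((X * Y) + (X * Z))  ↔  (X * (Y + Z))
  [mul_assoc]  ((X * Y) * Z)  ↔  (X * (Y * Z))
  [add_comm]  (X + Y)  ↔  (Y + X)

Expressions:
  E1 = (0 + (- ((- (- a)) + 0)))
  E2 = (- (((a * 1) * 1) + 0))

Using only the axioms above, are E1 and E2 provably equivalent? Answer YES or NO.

(1) (- (- a))  =[neg_neg →]=  a    ⊢ (0 + (- (a + 0)))
(2) (0 + (- (a + 0)))  =[add_comm →]=  ((- (a + 0)) + 0)
(3) ((- (a + 0)) + 0)  =[add_zero →]=  (- (a + 0))
(4) (a + 0)  =[add_zero →]=  a    ⊢ (- a)
(5) a  =[mul_one ←]=  (a * 1)    ⊢ (- (a * 1))
(6) a  =[mul_one ←]=  (a * 1)    ⊢ (- ((a * 1) * 1))
(7) ((a * 1) * 1)  =[add_zero ←]=  (((a * 1) * 1) + 0)    ⊢ E2

YES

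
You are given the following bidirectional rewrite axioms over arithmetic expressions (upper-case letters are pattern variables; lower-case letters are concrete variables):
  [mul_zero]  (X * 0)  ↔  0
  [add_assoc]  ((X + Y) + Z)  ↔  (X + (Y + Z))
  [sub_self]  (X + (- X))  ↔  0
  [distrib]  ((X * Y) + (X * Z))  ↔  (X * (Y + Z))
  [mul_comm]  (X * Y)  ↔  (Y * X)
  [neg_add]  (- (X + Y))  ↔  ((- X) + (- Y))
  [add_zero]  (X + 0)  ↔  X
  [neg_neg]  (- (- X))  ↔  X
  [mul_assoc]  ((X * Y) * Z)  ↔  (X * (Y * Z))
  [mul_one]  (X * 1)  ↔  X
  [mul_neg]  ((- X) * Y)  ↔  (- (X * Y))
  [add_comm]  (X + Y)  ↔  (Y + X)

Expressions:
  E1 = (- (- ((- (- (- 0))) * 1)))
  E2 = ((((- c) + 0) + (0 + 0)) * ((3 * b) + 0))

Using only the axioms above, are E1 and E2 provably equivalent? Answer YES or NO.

NO

Every axiom is a valid identity, so a rewrite proof would force E1 and E2 to agree under every assignment.
At b=1, c=1: E1 = 0 but E2 = -3; they differ, so no derivation exists.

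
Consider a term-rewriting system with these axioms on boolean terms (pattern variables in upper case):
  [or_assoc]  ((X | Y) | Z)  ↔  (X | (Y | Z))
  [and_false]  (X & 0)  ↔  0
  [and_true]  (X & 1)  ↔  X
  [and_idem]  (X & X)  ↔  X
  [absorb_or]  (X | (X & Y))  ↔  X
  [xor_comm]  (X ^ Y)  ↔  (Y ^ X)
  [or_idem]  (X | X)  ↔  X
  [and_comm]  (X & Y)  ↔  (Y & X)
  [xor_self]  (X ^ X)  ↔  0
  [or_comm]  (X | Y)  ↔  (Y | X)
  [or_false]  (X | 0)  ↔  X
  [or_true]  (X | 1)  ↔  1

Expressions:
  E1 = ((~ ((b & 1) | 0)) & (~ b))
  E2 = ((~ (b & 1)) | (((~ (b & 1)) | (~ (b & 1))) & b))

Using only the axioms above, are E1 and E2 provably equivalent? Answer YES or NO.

1. [or_false →] ((b & 1) | 0)  →  (b & 1);  E1 = ((~ (b & 1)) & (~ b))
2. [and_true →] (b & 1)  →  b;  E1 = ((~ b) & (~ b))
3. [and_idem →] ((~ b) & (~ b))  →  (~ b)
4. [and_true ←] b  →  (b & 1);  E1 = (~ (b & 1))
5. [absorb_or ←] (~ (b & 1))  →  ((~ (b & 1)) | ((~ (b & 1)) & b))
6. [or_idem ←] (~ (b & 1))  →  ((~ (b & 1)) | (~ (b & 1)));  this is E2

YES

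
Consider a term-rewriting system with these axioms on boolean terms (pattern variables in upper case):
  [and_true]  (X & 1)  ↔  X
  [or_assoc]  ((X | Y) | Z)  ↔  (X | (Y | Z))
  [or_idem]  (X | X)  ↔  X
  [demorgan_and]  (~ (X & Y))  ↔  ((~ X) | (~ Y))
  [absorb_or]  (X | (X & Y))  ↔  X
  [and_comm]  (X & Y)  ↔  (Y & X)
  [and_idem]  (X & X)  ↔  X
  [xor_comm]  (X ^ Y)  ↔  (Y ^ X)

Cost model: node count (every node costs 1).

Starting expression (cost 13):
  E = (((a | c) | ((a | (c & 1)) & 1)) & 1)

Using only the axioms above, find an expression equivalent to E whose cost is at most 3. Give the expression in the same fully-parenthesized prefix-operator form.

(a | c)   [cost 3]

step 1: and_true (→) rewrites (c & 1) into c, now (((a | c) | ((a | c) & 1)) & 1)
step 2: absorb_or (→) rewrites ((a | c) | ((a | c) & 1)) into (a | c), now ((a | c) & 1)
step 3: and_true (→) rewrites ((a | c) & 1) into (a | c), reaching cost 3 (bound 3)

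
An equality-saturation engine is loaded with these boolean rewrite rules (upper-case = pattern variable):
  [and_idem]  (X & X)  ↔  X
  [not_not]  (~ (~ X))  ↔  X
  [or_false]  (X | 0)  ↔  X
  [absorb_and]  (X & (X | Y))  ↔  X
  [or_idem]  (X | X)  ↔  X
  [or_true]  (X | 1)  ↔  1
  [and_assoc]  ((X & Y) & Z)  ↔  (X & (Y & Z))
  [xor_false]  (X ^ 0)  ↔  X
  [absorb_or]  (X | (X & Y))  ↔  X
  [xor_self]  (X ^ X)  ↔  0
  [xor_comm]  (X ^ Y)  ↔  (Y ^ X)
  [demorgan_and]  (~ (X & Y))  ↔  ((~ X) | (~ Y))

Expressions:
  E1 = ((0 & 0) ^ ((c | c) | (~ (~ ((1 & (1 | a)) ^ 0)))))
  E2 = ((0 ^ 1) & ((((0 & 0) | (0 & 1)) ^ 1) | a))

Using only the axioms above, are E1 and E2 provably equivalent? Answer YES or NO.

YES

1. [absorb_and →] (1 & (1 | a))  →  1;  E1 = ((0 & 0) ^ ((c | c) | (~ (~ (1 ^ 0)))))
2. [not_not →] (~ (~ (1 ^ 0)))  →  (1 ^ 0);  E1 = ((0 & 0) ^ ((c | c) | (1 ^ 0)))
3. [xor_false →] (1 ^ 0)  →  1;  E1 = ((0 & 0) ^ ((c | c) | 1))
4. [or_idem →] (c | c)  →  c;  E1 = ((0 & 0) ^ (c | 1))
5. [or_true →] (c | 1)  →  1;  E1 = ((0 & 0) ^ 1)
6. [and_idem →] (0 & 0)  →  0;  E1 = (0 ^ 1)
7. [absorb_and ←] (0 ^ 1)  →  ((0 ^ 1) & ((0 ^ 1) | a))
8. [absorb_or ←] 0  →  (0 | (0 & 1));  E1 = ((0 ^ 1) & (((0 | (0 & 1)) ^ 1) | a))
9. [and_idem ←] 0  →  (0 & 0);  this is E2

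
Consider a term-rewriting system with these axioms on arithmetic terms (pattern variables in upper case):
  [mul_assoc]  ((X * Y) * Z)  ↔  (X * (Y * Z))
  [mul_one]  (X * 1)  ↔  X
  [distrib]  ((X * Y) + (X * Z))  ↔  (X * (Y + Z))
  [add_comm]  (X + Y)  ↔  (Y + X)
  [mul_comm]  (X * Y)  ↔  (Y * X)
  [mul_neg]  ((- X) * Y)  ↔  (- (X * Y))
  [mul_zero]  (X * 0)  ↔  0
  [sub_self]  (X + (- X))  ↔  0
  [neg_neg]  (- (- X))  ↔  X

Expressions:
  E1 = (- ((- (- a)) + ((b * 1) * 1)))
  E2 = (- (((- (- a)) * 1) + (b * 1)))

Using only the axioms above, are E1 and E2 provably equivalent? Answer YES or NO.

step 1: mul_one (→) rewrites ((b * 1) * 1) into (b * 1), now (- ((- (- a)) + (b * 1)))
step 2: neg_neg (→) rewrites (- (- a)) into a, now (- (a + (b * 1)))
step 3: mul_one (→) rewrites (b * 1) into b, now (- (a + b))
step 4: neg_neg (←) rewrites a into (- (- a)), now (- ((- (- a)) + b))
step 5: mul_one (←) rewrites (- (- a)) into ((- (- a)) * 1), now (- (((- (- a)) * 1) + b))
step 6: mul_one (←) rewrites b into (b * 1), which is E2

YES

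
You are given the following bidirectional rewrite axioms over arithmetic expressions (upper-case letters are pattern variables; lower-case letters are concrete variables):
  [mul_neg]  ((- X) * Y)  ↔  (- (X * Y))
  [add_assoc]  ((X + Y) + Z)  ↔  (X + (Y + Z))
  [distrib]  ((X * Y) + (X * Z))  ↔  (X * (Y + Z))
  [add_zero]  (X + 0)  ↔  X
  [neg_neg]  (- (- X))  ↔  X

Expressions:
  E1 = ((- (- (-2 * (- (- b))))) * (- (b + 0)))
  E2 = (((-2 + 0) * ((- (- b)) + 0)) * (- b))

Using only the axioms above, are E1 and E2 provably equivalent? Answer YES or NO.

YES

(1) (- (- b))  =[neg_neg →]=  b    ⊢ ((- (- (-2 * b))) * (- (b + 0)))
(2) (b + 0)  =[add_zero →]=  b    ⊢ ((- (- (-2 * b))) * (- b))
(3) (- (- (-2 * b)))  =[neg_neg →]=  (-2 * b)    ⊢ ((-2 * b) * (- b))
(4) -2  =[add_zero ←]=  (-2 + 0)    ⊢ (((-2 + 0) * b) * (- b))
(5) b  =[neg_neg ←]=  (- (- b))    ⊢ (((-2 + 0) * (- (- b))) * (- b))
(6) (- (- b))  =[add_zero ←]=  ((- (- b)) + 0)    ⊢ E2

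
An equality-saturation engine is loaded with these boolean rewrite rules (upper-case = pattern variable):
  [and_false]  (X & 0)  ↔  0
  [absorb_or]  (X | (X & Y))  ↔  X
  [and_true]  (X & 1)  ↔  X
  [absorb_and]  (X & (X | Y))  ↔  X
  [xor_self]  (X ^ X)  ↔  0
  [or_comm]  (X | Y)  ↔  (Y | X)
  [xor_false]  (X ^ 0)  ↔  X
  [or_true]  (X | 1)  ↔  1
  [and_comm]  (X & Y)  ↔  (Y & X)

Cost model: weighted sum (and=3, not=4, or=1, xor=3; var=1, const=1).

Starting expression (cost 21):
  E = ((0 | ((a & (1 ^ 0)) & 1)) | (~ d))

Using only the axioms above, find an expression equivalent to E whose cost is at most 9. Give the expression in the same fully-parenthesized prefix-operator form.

((0 | a) | (~ d))   [cost 9]

(1) (1 ^ 0)  =[xor_false →]=  1    ⊢ ((0 | ((a & 1) & 1)) | (~ d))
(2) ((a & 1) & 1)  =[and_true →]=  (a & 1)    ⊢ ((0 | (a & 1)) | (~ d))
(3) (a & 1)  =[and_true →]=  a    ⊢ cost 9, within 9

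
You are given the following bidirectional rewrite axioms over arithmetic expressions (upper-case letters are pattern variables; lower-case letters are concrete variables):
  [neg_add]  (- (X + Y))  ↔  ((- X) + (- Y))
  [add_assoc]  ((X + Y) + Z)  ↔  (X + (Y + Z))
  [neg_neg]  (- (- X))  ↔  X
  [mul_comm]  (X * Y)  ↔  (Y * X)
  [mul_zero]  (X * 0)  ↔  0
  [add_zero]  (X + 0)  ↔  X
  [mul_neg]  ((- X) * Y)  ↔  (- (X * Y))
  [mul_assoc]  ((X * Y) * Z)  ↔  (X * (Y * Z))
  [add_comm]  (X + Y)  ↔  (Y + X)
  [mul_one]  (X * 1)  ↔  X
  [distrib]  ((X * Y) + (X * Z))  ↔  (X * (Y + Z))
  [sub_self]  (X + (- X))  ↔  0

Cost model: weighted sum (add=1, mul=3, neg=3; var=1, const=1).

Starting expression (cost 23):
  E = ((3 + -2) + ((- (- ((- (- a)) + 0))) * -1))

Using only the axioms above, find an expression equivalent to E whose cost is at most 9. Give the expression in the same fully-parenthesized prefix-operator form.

(1) ((- (- a)) + 0)  =[add_zero →]=  (- (- a))    ⊢ ((3 + -2) + ((- (- (- (- a)))) * -1))
(2) (- (- (- (- a))))  =[neg_neg →]=  (- (- a))    ⊢ ((3 + -2) + ((- (- a)) * -1))
(3) (- (- a))  =[neg_neg →]=  a    ⊢ cost 9, within 9

((3 + -2) + (a * -1))   [cost 9]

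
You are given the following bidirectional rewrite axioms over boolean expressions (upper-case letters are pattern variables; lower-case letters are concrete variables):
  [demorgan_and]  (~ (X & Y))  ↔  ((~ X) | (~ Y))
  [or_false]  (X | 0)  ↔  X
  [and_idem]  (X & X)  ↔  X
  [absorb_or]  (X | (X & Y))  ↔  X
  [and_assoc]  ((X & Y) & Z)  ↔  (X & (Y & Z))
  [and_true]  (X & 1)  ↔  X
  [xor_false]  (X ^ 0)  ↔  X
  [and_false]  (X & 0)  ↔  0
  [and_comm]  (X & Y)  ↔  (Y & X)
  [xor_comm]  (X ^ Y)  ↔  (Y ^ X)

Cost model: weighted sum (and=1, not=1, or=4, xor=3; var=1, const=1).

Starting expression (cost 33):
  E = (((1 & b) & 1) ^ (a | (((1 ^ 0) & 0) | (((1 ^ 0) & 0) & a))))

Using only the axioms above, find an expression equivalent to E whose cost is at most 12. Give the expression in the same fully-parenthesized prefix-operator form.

((1 & b) ^ (a | 0))   [cost 12]

step 1: absorb_or (→) rewrites (((1 ^ 0) & 0) | (((1 ^ 0) & 0) & a)) into ((1 ^ 0) & 0), now (((1 & b) & 1) ^ (a | ((1 ^ 0) & 0)))
step 2: and_true (→) rewrites ((1 & b) & 1) into (1 & b), now ((1 & b) ^ (a | ((1 ^ 0) & 0)))
step 3: xor_false (→) rewrites (1 ^ 0) into 1, now ((1 & b) ^ (a | (1 & 0)))
step 4: and_false (→) rewrites (1 & 0) into 0, reaching cost 12 (bound 12)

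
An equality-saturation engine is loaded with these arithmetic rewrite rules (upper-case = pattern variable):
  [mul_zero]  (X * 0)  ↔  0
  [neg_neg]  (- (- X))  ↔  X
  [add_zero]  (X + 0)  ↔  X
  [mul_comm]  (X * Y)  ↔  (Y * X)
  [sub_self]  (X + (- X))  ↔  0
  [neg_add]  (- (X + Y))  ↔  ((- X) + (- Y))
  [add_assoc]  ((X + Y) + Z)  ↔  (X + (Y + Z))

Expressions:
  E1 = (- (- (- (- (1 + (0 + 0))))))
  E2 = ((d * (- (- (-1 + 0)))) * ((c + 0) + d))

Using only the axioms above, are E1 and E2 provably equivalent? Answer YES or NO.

All listed rules preserve value, hence provable equivalence implies equal values everywhere; look for a separating assignment.
c=0, d=0 gives E1 ↦ 1, E2 ↦ 0; values differ ⇒ not provably equivalent.

NO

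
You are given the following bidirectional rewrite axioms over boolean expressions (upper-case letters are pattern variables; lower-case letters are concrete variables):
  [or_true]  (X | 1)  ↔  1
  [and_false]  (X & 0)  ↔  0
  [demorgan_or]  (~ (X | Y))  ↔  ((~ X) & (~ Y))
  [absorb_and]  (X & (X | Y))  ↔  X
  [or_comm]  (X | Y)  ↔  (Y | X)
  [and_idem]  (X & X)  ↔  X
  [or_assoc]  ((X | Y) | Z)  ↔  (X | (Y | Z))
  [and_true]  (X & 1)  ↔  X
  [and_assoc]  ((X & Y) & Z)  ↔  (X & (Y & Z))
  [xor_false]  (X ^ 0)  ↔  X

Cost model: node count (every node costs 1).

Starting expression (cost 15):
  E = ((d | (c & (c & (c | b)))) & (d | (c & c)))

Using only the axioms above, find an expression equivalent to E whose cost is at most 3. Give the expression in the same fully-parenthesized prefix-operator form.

(d | c)   [cost 3]

step 1: absorb_and (→) rewrites (c & (c | b)) into c, now ((d | (c & c)) & (d | (c & c)))
step 2: and_idem (→) rewrites ((d | (c & c)) & (d | (c & c))) into (d | (c & c))
step 3: and_idem (→) rewrites (c & c) into c, reaching cost 3 (bound 3)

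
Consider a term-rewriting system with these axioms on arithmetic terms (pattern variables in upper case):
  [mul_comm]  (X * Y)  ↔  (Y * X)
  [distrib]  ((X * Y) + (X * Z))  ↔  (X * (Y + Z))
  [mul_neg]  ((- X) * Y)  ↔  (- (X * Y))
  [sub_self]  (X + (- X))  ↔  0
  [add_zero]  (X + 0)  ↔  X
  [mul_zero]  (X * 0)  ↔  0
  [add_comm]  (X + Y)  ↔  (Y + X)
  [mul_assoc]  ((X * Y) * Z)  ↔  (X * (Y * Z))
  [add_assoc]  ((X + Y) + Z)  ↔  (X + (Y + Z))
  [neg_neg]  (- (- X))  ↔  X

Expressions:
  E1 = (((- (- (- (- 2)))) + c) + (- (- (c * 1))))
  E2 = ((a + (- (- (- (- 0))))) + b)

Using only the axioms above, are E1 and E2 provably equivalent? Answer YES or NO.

NO

Every axiom is a valid identity, so a rewrite proof would force E1 and E2 to agree under every assignment.
At a=0, b=0, c=0: E1 = 2 but E2 = 0; they differ, so no derivation exists.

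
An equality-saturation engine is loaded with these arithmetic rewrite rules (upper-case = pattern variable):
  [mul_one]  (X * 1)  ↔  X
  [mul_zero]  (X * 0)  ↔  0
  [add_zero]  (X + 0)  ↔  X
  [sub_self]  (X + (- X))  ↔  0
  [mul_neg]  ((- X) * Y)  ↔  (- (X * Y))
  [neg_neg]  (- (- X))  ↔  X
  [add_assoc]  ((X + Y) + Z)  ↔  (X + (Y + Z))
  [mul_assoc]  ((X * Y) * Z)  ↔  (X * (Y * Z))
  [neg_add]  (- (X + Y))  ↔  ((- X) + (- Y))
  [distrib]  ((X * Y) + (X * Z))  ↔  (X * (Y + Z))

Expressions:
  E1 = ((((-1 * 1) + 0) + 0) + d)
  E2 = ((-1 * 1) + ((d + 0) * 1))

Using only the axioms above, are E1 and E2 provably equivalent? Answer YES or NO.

YES

(1) ((-1 * 1) + 0)  =[add_zero →]=  (-1 * 1)    ⊢ (((-1 * 1) + 0) + d)
(2) (-1 * 1)  =[mul_one →]=  -1    ⊢ ((-1 + 0) + d)
(3) (-1 + 0)  =[add_zero →]=  -1    ⊢ (-1 + d)
(4) d  =[mul_one ←]=  (d * 1)    ⊢ (-1 + (d * 1))
(5) -1  =[mul_one ←]=  (-1 * 1)    ⊢ ((-1 * 1) + (d * 1))
(6) d  =[add_zero ←]=  (d + 0)    ⊢ E2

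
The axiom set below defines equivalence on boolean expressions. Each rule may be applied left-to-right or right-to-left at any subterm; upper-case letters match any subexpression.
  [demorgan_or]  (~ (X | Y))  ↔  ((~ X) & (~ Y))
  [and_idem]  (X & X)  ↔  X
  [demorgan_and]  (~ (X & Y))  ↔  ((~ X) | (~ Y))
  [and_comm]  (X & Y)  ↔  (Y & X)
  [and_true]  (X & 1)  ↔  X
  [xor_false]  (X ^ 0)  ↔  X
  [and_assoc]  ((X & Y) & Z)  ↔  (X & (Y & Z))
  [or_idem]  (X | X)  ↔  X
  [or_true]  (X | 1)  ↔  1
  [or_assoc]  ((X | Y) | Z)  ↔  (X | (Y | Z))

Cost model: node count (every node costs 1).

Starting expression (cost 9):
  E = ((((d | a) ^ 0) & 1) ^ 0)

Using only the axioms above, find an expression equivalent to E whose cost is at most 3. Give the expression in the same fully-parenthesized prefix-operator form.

step 1: xor_false (→) rewrites ((d | a) ^ 0) into (d | a), now (((d | a) & 1) ^ 0)
step 2: xor_false (→) rewrites (((d | a) & 1) ^ 0) into ((d | a) & 1)
step 3: and_true (→) rewrites ((d | a) & 1) into (d | a), reaching cost 3 (bound 3)

(d | a)   [cost 3]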